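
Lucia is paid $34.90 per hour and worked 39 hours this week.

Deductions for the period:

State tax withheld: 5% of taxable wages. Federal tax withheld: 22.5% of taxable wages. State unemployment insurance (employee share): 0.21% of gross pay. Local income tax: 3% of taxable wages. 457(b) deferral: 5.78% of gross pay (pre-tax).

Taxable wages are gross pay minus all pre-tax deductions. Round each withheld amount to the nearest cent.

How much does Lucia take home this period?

$888.43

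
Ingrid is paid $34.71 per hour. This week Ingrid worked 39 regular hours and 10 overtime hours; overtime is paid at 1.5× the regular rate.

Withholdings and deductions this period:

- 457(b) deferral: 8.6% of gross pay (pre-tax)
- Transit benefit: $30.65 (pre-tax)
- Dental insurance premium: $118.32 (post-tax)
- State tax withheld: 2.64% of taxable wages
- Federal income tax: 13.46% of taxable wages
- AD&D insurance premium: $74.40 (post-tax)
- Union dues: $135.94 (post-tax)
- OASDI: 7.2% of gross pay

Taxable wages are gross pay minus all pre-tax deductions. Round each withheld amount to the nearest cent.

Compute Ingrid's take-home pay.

$948.01

Regular pay: 39 × $34.71 = $1,353.69
Overtime pay: 10 × $34.71 × 1.5 = $520.65
Gross pay = $1,353.69 + $520.65 = $1,874.34
457(b) deferral: $1,874.34 × 0.086 = $161.19
Transit benefit: $30.65
Pre-tax total = $161.19 + $30.65 = $191.84
Taxable wages = $1,874.34 − $191.84 = $1,682.50
Federal income tax: $1,682.50 × 0.1346 = $226.46
State tax withheld: $1,682.50 × 0.0264 = $44.42
OASDI: $1,874.34 × 0.072 = $134.95
Dental insurance premium: $118.32
Union dues: $135.94
AD&D insurance premium: $74.40
Total deductions = $161.19 + $30.65 + $226.46 + $44.42 + $134.95 + $118.32 + $135.94 + $74.40 = $926.33
Net pay = $1,874.34 − $926.33 = $948.01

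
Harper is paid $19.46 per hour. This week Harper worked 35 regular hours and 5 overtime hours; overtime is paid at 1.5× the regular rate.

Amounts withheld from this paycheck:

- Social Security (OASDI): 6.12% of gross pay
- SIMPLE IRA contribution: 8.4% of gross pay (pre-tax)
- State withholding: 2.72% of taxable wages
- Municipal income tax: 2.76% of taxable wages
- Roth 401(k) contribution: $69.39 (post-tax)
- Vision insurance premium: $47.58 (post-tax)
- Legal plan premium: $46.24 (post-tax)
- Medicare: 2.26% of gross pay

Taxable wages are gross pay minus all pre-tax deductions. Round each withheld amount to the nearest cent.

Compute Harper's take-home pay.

Regular pay: 35 × $19.46 = $681.10
Overtime pay: 5 × $19.46 × 1.5 = $145.95
Gross pay = $681.10 + $145.95 = $827.05
SIMPLE IRA contribution: $827.05 × 0.084 = $69.47
Taxable wages = $827.05 − $69.47 = $757.58
Municipal income tax: $757.58 × 0.0276 = $20.91
State withholding: $757.58 × 0.0272 = $20.61
Social Security (OASDI): $827.05 × 0.0612 = $50.62
Medicare: $827.05 × 0.0226 = $18.69
Roth 401(k) contribution: $69.39
Legal plan premium: $46.24
Vision insurance premium: $47.58
Total deductions = $69.47 + $20.91 + $20.61 + $50.62 + $18.69 + $69.39 + $46.24 + $47.58 = $343.51
Net pay = $827.05 − $343.51 = $483.54

$483.54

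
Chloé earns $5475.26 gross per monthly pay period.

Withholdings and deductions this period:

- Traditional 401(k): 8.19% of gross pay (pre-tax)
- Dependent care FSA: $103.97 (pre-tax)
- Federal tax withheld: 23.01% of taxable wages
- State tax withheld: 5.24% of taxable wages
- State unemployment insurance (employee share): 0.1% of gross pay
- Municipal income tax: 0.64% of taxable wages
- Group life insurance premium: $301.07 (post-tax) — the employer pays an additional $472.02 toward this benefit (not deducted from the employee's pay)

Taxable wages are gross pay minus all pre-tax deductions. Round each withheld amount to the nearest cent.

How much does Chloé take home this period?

$3194.10

Dependent care FSA: $103.97
Traditional 401(k): $5475.26 × 0.0819 = $448.42
Pre-tax total = $103.97 + $448.42 = $552.39
Taxable wages = $5475.26 − $552.39 = $4922.87
State tax withheld: $4922.87 × 0.0524 = $257.96
Federal tax withheld: $4922.87 × 0.2301 = $1132.75
Municipal income tax: $4922.87 × 0.0064 = $31.51
State unemployment insurance (employee share): $5475.26 × 0.001 = $5.48
Group life insurance premium: $301.07
(Employer's $472.02 toward group life insurance premium is not withheld from the employee.)
Total deductions = $103.97 + $448.42 + $257.96 + $1132.75 + $31.51 + $5.48 + $301.07 = $2281.16
Net pay = $5475.26 − $2281.16 = $3194.10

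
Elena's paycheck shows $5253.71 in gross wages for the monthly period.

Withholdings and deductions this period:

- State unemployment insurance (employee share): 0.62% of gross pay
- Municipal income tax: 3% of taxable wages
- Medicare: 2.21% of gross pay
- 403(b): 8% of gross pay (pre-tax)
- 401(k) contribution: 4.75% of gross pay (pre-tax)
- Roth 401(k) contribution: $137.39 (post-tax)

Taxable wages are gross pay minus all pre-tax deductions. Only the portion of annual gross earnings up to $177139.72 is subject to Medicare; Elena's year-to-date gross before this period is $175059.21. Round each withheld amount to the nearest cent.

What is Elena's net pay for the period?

401(k) contribution: $5253.71 × 0.0475 = $249.55
403(b): $5253.71 × 0.08 = $420.30
Pre-tax total = $249.55 + $420.30 = $669.85
Taxable wages = $5253.71 − $669.85 = $4583.86
Municipal income tax: $4583.86 × 0.03 = $137.52
Medicare: only $177139.72 − $175059.21 = $2080.51 of this check is subject → $2080.51 × 0.0221 = $45.98
State unemployment insurance (employee share): $5253.71 × 0.0062 = $32.57
Roth 401(k) contribution: $137.39
Total deductions = $249.55 + $420.30 + $137.52 + $45.98 + $32.57 + $137.39 = $1023.31
Net pay = $5253.71 − $1023.31 = $4230.40

$4230.40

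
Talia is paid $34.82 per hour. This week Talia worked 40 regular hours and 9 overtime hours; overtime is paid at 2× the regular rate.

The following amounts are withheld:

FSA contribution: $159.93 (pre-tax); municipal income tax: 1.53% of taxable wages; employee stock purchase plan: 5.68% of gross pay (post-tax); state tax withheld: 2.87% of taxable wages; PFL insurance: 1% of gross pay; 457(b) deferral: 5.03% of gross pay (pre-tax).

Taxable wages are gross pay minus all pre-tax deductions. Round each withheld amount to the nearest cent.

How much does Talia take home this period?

$1545.78

Regular pay: 40 × $34.82 = $1392.80
Overtime pay: 9 × $34.82 × 2 = $626.76
Gross pay = $1392.80 + $626.76 = $2019.56
FSA contribution: $159.93
457(b) deferral: $2019.56 × 0.0503 = $101.58
Pre-tax total = $159.93 + $101.58 = $261.51
Taxable wages = $2019.56 − $261.51 = $1758.05
State tax withheld: $1758.05 × 0.0287 = $50.46
Municipal income tax: $1758.05 × 0.0153 = $26.90
PFL insurance: $2019.56 × 0.01 = $20.20
Employee stock purchase plan: $2019.56 × 0.0568 = $114.71
Total deductions = $159.93 + $101.58 + $50.46 + $26.90 + $20.20 + $114.71 = $473.78
Net pay = $2019.56 − $473.78 = $1545.78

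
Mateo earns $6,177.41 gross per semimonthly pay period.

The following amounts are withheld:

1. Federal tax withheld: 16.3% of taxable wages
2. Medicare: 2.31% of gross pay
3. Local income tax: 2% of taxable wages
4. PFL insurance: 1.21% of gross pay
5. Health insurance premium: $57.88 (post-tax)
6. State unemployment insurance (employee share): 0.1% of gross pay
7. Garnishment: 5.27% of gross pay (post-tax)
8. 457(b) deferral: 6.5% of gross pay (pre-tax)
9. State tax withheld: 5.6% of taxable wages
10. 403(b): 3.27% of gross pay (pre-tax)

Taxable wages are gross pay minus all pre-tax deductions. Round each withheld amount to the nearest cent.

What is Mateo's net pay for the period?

457(b) deferral: $6,177.41 × 0.065 = $401.53
403(b): $6,177.41 × 0.0327 = $202.00
Pre-tax total = $401.53 + $202.00 = $603.53
Taxable wages = $6,177.41 − $603.53 = $5,573.88
Local income tax: $5,573.88 × 0.02 = $111.48
Federal tax withheld: $5,573.88 × 0.163 = $908.54
State tax withheld: $5,573.88 × 0.056 = $312.14
Medicare: $6,177.41 × 0.0231 = $142.70
State unemployment insurance (employee share): $6,177.41 × 0.001 = $6.18
PFL insurance: $6,177.41 × 0.0121 = $74.75
Health insurance premium: $57.88
Garnishment: $6,177.41 × 0.0527 = $325.55
Total deductions = $401.53 + $202.00 + $111.48 + $908.54 + $312.14 + $142.70 + $6.18 + $74.75 + $57.88 + $325.55 = $2,542.75
Net pay = $6,177.41 − $2,542.75 = $3,634.66

$3,634.66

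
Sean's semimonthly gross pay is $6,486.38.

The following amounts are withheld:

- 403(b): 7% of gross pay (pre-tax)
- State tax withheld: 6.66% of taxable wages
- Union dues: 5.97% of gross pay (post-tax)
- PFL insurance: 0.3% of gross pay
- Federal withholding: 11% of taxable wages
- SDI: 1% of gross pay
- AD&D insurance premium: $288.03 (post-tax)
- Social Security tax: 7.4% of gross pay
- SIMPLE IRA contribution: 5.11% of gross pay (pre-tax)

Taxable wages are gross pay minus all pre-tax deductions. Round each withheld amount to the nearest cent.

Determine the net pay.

$3,454.52

403(b): $6,486.38 × 0.07 = $454.05
SIMPLE IRA contribution: $6,486.38 × 0.0511 = $331.45
Pre-tax total = $454.05 + $331.45 = $785.50
Taxable wages = $6,486.38 − $785.50 = $5,700.88
State tax withheld: $5,700.88 × 0.0666 = $379.68
Federal withholding: $5,700.88 × 0.11 = $627.10
Social Security tax: $6,486.38 × 0.074 = $479.99
PFL insurance: $6,486.38 × 0.003 = $19.46
SDI: $6,486.38 × 0.01 = $64.86
Union dues: $6,486.38 × 0.0597 = $387.24
AD&D insurance premium: $288.03
Total deductions = $454.05 + $331.45 + $379.68 + $627.10 + $479.99 + $19.46 + $64.86 + $387.24 + $288.03 = $3,031.86
Net pay = $6,486.38 − $3,031.86 = $3,454.52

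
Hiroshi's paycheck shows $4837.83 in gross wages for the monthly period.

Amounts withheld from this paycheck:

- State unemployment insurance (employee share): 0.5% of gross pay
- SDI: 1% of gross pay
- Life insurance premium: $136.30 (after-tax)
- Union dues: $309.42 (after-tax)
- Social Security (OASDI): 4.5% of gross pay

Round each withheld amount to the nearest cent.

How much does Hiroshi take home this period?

State unemployment insurance (employee share): $4837.83 × 0.005 = $24.19
Social Security (OASDI): $4837.83 × 0.045 = $217.70
SDI: $4837.83 × 0.01 = $48.38
Union dues: $309.42
Life insurance premium: $136.30
Total deductions = $24.19 + $217.70 + $48.38 + $309.42 + $136.30 = $735.99
Net pay = $4837.83 − $735.99 = $4101.84

$4101.84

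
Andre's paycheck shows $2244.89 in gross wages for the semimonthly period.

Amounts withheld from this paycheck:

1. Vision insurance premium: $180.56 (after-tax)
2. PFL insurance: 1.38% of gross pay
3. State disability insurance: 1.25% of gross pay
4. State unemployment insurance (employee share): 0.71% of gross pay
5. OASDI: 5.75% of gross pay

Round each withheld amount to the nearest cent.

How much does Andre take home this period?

$1860.27

OASDI: $2244.89 × 0.0575 = $129.08
State disability insurance: $2244.89 × 0.0125 = $28.06
State unemployment insurance (employee share): $2244.89 × 0.0071 = $15.94
PFL insurance: $2244.89 × 0.0138 = $30.98
Vision insurance premium: $180.56
Total deductions = $129.08 + $28.06 + $15.94 + $30.98 + $180.56 = $384.62
Net pay = $2244.89 − $384.62 = $1860.27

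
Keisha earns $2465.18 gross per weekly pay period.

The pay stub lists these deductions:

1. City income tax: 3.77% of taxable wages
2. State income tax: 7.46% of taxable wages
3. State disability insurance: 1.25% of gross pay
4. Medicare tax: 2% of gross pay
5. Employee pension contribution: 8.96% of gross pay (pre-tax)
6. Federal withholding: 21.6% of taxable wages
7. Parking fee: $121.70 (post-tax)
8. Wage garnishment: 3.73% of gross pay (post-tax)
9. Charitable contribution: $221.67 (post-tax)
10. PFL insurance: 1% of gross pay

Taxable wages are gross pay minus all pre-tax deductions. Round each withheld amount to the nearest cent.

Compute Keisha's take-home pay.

Employee pension contribution: $2465.18 × 0.0896 = $220.88
Taxable wages = $2465.18 − $220.88 = $2244.30
State income tax: $2244.30 × 0.0746 = $167.42
Federal withholding: $2244.30 × 0.216 = $484.77
City income tax: $2244.30 × 0.0377 = $84.61
Medicare tax: $2465.18 × 0.02 = $49.30
State disability insurance: $2465.18 × 0.0125 = $30.81
PFL insurance: $2465.18 × 0.01 = $24.65
Wage garnishment: $2465.18 × 0.0373 = $91.95
Charitable contribution: $221.67
Parking fee: $121.70
Total deductions = $220.88 + $167.42 + $484.77 + $84.61 + $49.30 + $30.81 + $24.65 + $91.95 + $221.67 + $121.70 = $1497.76
Net pay = $2465.18 − $1497.76 = $967.42

$967.42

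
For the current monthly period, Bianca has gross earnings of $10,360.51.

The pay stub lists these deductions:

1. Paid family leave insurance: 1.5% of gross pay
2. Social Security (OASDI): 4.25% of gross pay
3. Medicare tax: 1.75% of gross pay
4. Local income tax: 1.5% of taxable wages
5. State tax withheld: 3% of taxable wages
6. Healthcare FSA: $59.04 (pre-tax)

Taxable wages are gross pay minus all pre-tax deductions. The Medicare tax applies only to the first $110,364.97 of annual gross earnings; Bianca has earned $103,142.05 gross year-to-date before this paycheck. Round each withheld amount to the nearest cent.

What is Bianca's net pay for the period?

$9,115.78

Healthcare FSA: $59.04
Taxable wages = $10,360.51 − $59.04 = $10,301.47
Local income tax: $10,301.47 × 0.015 = $154.52
State tax withheld: $10,301.47 × 0.03 = $309.04
Social Security (OASDI): $10,360.51 × 0.0425 = $440.32
Paid family leave insurance: $10,360.51 × 0.015 = $155.41
Medicare tax: only $110,364.97 − $103,142.05 = $7,222.92 of this check is subject → $7,222.92 × 0.0175 = $126.40
Total deductions = $59.04 + $154.52 + $309.04 + $440.32 + $155.41 + $126.40 = $1,244.73
Net pay = $10,360.51 − $1,244.73 = $9,115.78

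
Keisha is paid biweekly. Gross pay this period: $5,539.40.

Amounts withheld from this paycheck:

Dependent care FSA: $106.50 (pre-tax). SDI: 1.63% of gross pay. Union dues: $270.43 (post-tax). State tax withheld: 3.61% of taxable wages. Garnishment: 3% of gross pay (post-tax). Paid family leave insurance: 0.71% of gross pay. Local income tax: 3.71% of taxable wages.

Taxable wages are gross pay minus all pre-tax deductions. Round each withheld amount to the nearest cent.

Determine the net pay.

$4,468.98

Dependent care FSA: $106.50
Taxable wages = $5,539.40 − $106.50 = $5,432.90
State tax withheld: $5,432.90 × 0.0361 = $196.13
Local income tax: $5,432.90 × 0.0371 = $201.56
SDI: $5,539.40 × 0.0163 = $90.29
Paid family leave insurance: $5,539.40 × 0.0071 = $39.33
Union dues: $270.43
Garnishment: $5,539.40 × 0.03 = $166.18
Total deductions = $106.50 + $196.13 + $201.56 + $90.29 + $39.33 + $270.43 + $166.18 = $1,070.42
Net pay = $5,539.40 − $1,070.42 = $4,468.98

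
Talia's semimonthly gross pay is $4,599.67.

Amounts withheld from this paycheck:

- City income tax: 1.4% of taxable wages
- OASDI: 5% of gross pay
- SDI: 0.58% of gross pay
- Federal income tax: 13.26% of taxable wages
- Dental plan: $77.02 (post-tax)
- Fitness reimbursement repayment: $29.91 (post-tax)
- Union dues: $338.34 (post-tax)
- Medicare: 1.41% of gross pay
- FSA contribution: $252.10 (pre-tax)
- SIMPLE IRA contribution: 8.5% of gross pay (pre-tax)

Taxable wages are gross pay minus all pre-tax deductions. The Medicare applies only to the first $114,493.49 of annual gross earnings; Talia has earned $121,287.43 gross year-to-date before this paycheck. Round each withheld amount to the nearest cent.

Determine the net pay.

SIMPLE IRA contribution: $4,599.67 × 0.085 = $390.97
FSA contribution: $252.10
Pre-tax total = $390.97 + $252.10 = $643.07
Taxable wages = $4,599.67 − $643.07 = $3,956.60
Federal income tax: $3,956.60 × 0.1326 = $524.65
City income tax: $3,956.60 × 0.014 = $55.39
Medicare: annual cap $114,493.49 already reached (YTD $121,287.43), so $0.00
OASDI: $4,599.67 × 0.05 = $229.98
SDI: $4,599.67 × 0.0058 = $26.68
Dental plan: $77.02
Fitness reimbursement repayment: $29.91
Union dues: $338.34
Total deductions = $390.97 + $252.10 + $524.65 + $55.39 + $0.00 + $229.98 + $26.68 + $77.02 + $29.91 + $338.34 = $1,925.04
Net pay = $4,599.67 − $1,925.04 = $2,674.63

$2,674.63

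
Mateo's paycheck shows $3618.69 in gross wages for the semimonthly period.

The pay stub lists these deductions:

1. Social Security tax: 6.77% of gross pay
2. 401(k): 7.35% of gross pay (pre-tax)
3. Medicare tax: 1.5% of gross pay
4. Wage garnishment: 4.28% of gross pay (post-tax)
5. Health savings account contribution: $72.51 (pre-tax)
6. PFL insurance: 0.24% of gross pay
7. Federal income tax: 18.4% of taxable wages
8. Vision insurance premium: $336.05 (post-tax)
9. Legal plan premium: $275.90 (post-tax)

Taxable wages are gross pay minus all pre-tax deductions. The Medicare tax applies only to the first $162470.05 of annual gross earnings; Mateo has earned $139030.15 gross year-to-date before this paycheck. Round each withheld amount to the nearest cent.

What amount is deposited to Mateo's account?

$1601.87

Health savings account contribution: $72.51
401(k): $3618.69 × 0.0735 = $265.97
Pre-tax total = $72.51 + $265.97 = $338.48
Taxable wages = $3618.69 − $338.48 = $3280.21
Federal income tax: $3280.21 × 0.184 = $603.56
Medicare tax: cap not yet reached, full $3618.69 is subject → $3618.69 × 0.015 = $54.28
Social Security tax: $3618.69 × 0.0677 = $244.99
PFL insurance: $3618.69 × 0.0024 = $8.68
Legal plan premium: $275.90
Vision insurance premium: $336.05
Wage garnishment: $3618.69 × 0.0428 = $154.88
Total deductions = $72.51 + $265.97 + $603.56 + $54.28 + $244.99 + $8.68 + $275.90 + $336.05 + $154.88 = $2016.82
Net pay = $3618.69 − $2016.82 = $1601.87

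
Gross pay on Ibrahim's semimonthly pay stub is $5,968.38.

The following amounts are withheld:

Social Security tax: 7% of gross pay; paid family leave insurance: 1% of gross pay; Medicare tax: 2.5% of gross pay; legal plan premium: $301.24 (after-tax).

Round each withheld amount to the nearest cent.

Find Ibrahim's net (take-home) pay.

$5,040.46

Paid family leave insurance: $5,968.38 × 0.01 = $59.68
Social Security tax: $5,968.38 × 0.07 = $417.79
Medicare tax: $5,968.38 × 0.025 = $149.21
Legal plan premium: $301.24
Total deductions = $59.68 + $417.79 + $149.21 + $301.24 = $927.92
Net pay = $5,968.38 − $927.92 = $5,040.46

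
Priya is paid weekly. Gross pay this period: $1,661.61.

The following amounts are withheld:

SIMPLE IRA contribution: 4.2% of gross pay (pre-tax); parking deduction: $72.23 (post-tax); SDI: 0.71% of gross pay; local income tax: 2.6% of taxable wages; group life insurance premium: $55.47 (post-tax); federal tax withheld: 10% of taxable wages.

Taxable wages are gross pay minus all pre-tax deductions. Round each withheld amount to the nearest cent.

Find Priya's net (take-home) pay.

$1,251.75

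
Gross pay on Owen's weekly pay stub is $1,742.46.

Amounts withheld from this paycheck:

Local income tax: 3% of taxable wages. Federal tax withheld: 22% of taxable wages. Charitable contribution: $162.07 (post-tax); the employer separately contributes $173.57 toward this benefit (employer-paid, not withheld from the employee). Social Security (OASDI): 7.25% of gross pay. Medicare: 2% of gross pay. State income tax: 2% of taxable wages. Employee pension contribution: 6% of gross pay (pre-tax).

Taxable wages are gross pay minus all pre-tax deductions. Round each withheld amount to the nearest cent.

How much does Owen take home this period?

$872.42

Employee pension contribution: $1,742.46 × 0.06 = $104.55
Taxable wages = $1,742.46 − $104.55 = $1,637.91
Federal tax withheld: $1,637.91 × 0.22 = $360.34
Local income tax: $1,637.91 × 0.03 = $49.14
State income tax: $1,637.91 × 0.02 = $32.76
Social Security (OASDI): $1,742.46 × 0.0725 = $126.33
Medicare: $1,742.46 × 0.02 = $34.85
Charitable contribution: $162.07
(Employer's $173.57 toward charitable contribution is not withheld from the employee.)
Total deductions = $104.55 + $360.34 + $49.14 + $32.76 + $126.33 + $34.85 + $162.07 = $870.04
Net pay = $1,742.46 − $870.04 = $872.42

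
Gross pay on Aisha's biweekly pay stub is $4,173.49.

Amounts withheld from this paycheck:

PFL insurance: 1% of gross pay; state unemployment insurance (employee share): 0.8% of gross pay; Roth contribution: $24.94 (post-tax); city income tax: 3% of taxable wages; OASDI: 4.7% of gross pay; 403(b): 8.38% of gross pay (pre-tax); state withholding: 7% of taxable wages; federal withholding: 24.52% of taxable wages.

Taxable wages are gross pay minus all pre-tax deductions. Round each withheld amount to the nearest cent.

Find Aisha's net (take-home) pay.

$2,207.59

403(b): $4,173.49 × 0.0838 = $349.74
Taxable wages = $4,173.49 − $349.74 = $3,823.75
State withholding: $3,823.75 × 0.07 = $267.66
City income tax: $3,823.75 × 0.03 = $114.71
Federal withholding: $3,823.75 × 0.2452 = $937.58
State unemployment insurance (employee share): $4,173.49 × 0.008 = $33.39
OASDI: $4,173.49 × 0.047 = $196.15
PFL insurance: $4,173.49 × 0.01 = $41.73
Roth contribution: $24.94
Total deductions = $349.74 + $267.66 + $114.71 + $937.58 + $33.39 + $196.15 + $41.73 + $24.94 = $1,965.90
Net pay = $4,173.49 − $1,965.90 = $2,207.59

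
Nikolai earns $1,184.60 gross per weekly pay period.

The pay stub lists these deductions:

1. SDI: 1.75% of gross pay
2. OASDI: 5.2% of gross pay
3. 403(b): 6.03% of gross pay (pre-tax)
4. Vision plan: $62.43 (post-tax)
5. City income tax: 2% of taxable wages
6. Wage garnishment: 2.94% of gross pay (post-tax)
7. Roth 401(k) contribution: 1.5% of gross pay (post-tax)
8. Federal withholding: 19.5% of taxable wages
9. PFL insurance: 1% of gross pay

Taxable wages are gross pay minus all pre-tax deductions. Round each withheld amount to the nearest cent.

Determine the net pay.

403(b): $1,184.60 × 0.0603 = $71.43
Taxable wages = $1,184.60 − $71.43 = $1,113.17
Federal withholding: $1,113.17 × 0.195 = $217.07
City income tax: $1,113.17 × 0.02 = $22.26
PFL insurance: $1,184.60 × 0.01 = $11.85
SDI: $1,184.60 × 0.0175 = $20.73
OASDI: $1,184.60 × 0.052 = $61.60
Vision plan: $62.43
Roth 401(k) contribution: $1,184.60 × 0.015 = $17.77
Wage garnishment: $1,184.60 × 0.0294 = $34.83
Total deductions = $71.43 + $217.07 + $22.26 + $11.85 + $20.73 + $61.60 + $62.43 + $17.77 + $34.83 = $519.97
Net pay = $1,184.60 − $519.97 = $664.63

$664.63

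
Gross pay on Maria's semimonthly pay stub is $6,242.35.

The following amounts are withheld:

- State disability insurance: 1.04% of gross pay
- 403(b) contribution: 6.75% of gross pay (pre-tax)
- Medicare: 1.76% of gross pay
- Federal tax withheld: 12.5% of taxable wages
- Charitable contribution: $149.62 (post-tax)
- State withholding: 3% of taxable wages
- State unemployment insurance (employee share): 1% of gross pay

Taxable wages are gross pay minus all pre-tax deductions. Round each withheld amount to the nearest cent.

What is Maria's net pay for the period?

403(b) contribution: $6,242.35 × 0.0675 = $421.36
Taxable wages = $6,242.35 − $421.36 = $5,820.99
Federal tax withheld: $5,820.99 × 0.125 = $727.62
State withholding: $5,820.99 × 0.03 = $174.63
Medicare: $6,242.35 × 0.0176 = $109.87
State unemployment insurance (employee share): $6,242.35 × 0.01 = $62.42
State disability insurance: $6,242.35 × 0.0104 = $64.92
Charitable contribution: $149.62
Total deductions = $421.36 + $727.62 + $174.63 + $109.87 + $62.42 + $64.92 + $149.62 = $1,710.44
Net pay = $6,242.35 − $1,710.44 = $4,531.91

$4,531.91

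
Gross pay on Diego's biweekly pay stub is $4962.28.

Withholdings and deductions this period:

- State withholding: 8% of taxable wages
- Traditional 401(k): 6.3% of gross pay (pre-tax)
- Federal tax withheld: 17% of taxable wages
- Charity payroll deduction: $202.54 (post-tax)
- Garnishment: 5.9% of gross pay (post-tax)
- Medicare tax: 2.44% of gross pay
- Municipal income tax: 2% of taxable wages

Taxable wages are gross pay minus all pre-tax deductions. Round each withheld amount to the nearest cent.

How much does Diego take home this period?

Traditional 401(k): $4962.28 × 0.063 = $312.62
Taxable wages = $4962.28 − $312.62 = $4649.66
Municipal income tax: $4649.66 × 0.02 = $92.99
State withholding: $4649.66 × 0.08 = $371.97
Federal tax withheld: $4649.66 × 0.17 = $790.44
Medicare tax: $4962.28 × 0.0244 = $121.08
Charity payroll deduction: $202.54
Garnishment: $4962.28 × 0.059 = $292.77
Total deductions = $312.62 + $92.99 + $371.97 + $790.44 + $121.08 + $202.54 + $292.77 = $2184.41
Net pay = $4962.28 − $2184.41 = $2777.87

$2777.87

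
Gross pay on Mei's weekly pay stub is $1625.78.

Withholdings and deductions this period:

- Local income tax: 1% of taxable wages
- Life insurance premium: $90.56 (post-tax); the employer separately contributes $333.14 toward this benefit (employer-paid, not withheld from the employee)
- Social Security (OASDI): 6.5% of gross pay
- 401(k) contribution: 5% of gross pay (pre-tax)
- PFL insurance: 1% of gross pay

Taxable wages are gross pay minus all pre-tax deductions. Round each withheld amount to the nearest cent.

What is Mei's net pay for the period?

401(k) contribution: $1625.78 × 0.05 = $81.29
Taxable wages = $1625.78 − $81.29 = $1544.49
Local income tax: $1544.49 × 0.01 = $15.44
PFL insurance: $1625.78 × 0.01 = $16.26
Social Security (OASDI): $1625.78 × 0.065 = $105.68
Life insurance premium: $90.56
(Employer's $333.14 toward life insurance premium is not withheld from the employee.)
Total deductions = $81.29 + $15.44 + $16.26 + $105.68 + $90.56 = $309.23
Net pay = $1625.78 − $309.23 = $1316.55

$1316.55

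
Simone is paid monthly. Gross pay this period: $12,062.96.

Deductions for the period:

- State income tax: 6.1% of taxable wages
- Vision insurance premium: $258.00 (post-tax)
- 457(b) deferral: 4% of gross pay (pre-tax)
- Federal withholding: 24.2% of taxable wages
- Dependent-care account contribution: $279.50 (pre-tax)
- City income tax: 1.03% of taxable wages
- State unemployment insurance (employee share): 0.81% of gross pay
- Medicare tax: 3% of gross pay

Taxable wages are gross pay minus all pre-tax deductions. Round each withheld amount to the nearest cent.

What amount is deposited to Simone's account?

$7,042.75

457(b) deferral: $12,062.96 × 0.04 = $482.52
Dependent-care account contribution: $279.50
Pre-tax total = $482.52 + $279.50 = $762.02
Taxable wages = $12,062.96 − $762.02 = $11,300.94
City income tax: $11,300.94 × 0.0103 = $116.40
Federal withholding: $11,300.94 × 0.242 = $2,734.83
State income tax: $11,300.94 × 0.061 = $689.36
Medicare tax: $12,062.96 × 0.03 = $361.89
State unemployment insurance (employee share): $12,062.96 × 0.0081 = $97.71
Vision insurance premium: $258.00
Total deductions = $482.52 + $279.50 + $116.40 + $2,734.83 + $689.36 + $361.89 + $97.71 + $258.00 = $5,020.21
Net pay = $12,062.96 − $5,020.21 = $7,042.75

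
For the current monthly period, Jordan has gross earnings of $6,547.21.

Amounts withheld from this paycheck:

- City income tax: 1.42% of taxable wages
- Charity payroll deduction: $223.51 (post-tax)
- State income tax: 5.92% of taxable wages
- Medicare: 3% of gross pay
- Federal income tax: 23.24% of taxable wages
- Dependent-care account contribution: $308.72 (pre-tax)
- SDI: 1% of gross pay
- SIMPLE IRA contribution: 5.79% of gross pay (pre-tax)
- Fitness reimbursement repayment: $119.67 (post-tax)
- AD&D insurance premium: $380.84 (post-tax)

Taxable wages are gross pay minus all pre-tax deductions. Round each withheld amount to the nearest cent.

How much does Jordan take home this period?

$3,081.69

SIMPLE IRA contribution: $6,547.21 × 0.0579 = $379.08
Dependent-care account contribution: $308.72
Pre-tax total = $379.08 + $308.72 = $687.80
Taxable wages = $6,547.21 − $687.80 = $5,859.41
City income tax: $5,859.41 × 0.0142 = $83.20
State income tax: $5,859.41 × 0.0592 = $346.88
Federal income tax: $5,859.41 × 0.2324 = $1,361.73
Medicare: $6,547.21 × 0.03 = $196.42
SDI: $6,547.21 × 0.01 = $65.47
Charity payroll deduction: $223.51
AD&D insurance premium: $380.84
Fitness reimbursement repayment: $119.67
Total deductions = $379.08 + $308.72 + $83.20 + $346.88 + $1,361.73 + $196.42 + $65.47 + $223.51 + $380.84 + $119.67 = $3,465.52
Net pay = $6,547.21 − $3,465.52 = $3,081.69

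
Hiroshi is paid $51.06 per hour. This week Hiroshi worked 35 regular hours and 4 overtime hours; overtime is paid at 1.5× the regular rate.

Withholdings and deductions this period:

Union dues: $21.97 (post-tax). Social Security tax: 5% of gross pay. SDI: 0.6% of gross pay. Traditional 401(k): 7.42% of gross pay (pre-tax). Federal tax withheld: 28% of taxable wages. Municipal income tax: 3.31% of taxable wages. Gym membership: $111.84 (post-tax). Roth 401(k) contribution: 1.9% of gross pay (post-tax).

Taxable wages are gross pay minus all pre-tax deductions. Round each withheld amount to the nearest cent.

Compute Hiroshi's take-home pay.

Regular pay: 35 × $51.06 = $1,787.10
Overtime pay: 4 × $51.06 × 1.5 = $306.36
Gross pay = $1,787.10 + $306.36 = $2,093.46
Traditional 401(k): $2,093.46 × 0.0742 = $155.33
Taxable wages = $2,093.46 − $155.33 = $1,938.13
Municipal income tax: $1,938.13 × 0.0331 = $64.15
Federal tax withheld: $1,938.13 × 0.28 = $542.68
Social Security tax: $2,093.46 × 0.05 = $104.67
SDI: $2,093.46 × 0.006 = $12.56
Union dues: $21.97
Gym membership: $111.84
Roth 401(k) contribution: $2,093.46 × 0.019 = $39.78
Total deductions = $155.33 + $64.15 + $542.68 + $104.67 + $12.56 + $21.97 + $111.84 + $39.78 = $1,052.98
Net pay = $2,093.46 − $1,052.98 = $1,040.48

$1,040.48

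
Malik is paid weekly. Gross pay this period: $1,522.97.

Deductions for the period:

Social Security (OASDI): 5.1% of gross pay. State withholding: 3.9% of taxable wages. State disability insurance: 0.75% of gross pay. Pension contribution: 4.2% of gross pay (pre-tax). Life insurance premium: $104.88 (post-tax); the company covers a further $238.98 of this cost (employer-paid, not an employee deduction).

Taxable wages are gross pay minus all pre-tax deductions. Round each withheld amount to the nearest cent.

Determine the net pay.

$1,208.14

Pension contribution: $1,522.97 × 0.042 = $63.96
Taxable wages = $1,522.97 − $63.96 = $1,459.01
State withholding: $1,459.01 × 0.039 = $56.90
Social Security (OASDI): $1,522.97 × 0.051 = $77.67
State disability insurance: $1,522.97 × 0.0075 = $11.42
Life insurance premium: $104.88
(Employer's $238.98 toward life insurance premium is not withheld from the employee.)
Total deductions = $63.96 + $56.90 + $77.67 + $11.42 + $104.88 = $314.83
Net pay = $1,522.97 − $314.83 = $1,208.14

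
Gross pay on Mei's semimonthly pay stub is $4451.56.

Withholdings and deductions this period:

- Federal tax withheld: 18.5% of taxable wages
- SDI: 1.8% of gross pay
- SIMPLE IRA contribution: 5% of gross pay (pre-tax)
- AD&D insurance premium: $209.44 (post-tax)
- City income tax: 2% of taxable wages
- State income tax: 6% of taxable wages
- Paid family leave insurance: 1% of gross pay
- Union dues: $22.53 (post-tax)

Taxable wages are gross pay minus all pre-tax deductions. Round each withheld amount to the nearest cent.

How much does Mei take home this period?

$2751.68

SIMPLE IRA contribution: $4451.56 × 0.05 = $222.58
Taxable wages = $4451.56 − $222.58 = $4228.98
Federal tax withheld: $4228.98 × 0.185 = $782.36
City income tax: $4228.98 × 0.02 = $84.58
State income tax: $4228.98 × 0.06 = $253.74
SDI: $4451.56 × 0.018 = $80.13
Paid family leave insurance: $4451.56 × 0.01 = $44.52
AD&D insurance premium: $209.44
Union dues: $22.53
Total deductions = $222.58 + $782.36 + $84.58 + $253.74 + $80.13 + $44.52 + $209.44 + $22.53 = $1699.88
Net pay = $4451.56 − $1699.88 = $2751.68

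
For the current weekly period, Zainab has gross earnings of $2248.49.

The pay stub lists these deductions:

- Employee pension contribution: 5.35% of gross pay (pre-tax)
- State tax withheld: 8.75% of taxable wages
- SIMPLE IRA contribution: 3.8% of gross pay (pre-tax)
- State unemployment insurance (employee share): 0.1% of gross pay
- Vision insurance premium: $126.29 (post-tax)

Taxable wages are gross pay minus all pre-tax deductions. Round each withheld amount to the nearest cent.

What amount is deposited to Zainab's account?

SIMPLE IRA contribution: $2248.49 × 0.038 = $85.44
Employee pension contribution: $2248.49 × 0.0535 = $120.29
Pre-tax total = $85.44 + $120.29 = $205.73
Taxable wages = $2248.49 − $205.73 = $2042.76
State tax withheld: $2042.76 × 0.0875 = $178.74
State unemployment insurance (employee share): $2248.49 × 0.001 = $2.25
Vision insurance premium: $126.29
Total deductions = $85.44 + $120.29 + $178.74 + $2.25 + $126.29 = $513.01
Net pay = $2248.49 − $513.01 = $1735.48

$1735.48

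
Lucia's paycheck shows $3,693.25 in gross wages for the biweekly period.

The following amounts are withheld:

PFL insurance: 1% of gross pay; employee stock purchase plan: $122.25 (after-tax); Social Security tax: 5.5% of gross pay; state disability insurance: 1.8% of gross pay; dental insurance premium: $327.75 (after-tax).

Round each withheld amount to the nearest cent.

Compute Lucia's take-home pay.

$2,936.71

PFL insurance: $3,693.25 × 0.01 = $36.93
State disability insurance: $3,693.25 × 0.018 = $66.48
Social Security tax: $3,693.25 × 0.055 = $203.13
Dental insurance premium: $327.75
Employee stock purchase plan: $122.25
Total deductions = $36.93 + $66.48 + $203.13 + $327.75 + $122.25 = $756.54
Net pay = $3,693.25 − $756.54 = $2,936.71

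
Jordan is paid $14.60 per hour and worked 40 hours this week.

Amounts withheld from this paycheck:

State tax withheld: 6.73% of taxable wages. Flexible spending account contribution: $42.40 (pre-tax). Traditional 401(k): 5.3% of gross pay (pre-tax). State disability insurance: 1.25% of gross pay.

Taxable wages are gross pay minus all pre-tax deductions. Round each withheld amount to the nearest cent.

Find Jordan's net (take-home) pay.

Gross pay: 40 × $14.60 = $584.00
Flexible spending account contribution: $42.40
Traditional 401(k): $584.00 × 0.053 = $30.95
Pre-tax total = $42.40 + $30.95 = $73.35
Taxable wages = $584.00 − $73.35 = $510.65
State tax withheld: $510.65 × 0.0673 = $34.37
State disability insurance: $584.00 × 0.0125 = $7.30
Total deductions = $42.40 + $30.95 + $34.37 + $7.30 = $115.02
Net pay = $584.00 − $115.02 = $468.98

$468.98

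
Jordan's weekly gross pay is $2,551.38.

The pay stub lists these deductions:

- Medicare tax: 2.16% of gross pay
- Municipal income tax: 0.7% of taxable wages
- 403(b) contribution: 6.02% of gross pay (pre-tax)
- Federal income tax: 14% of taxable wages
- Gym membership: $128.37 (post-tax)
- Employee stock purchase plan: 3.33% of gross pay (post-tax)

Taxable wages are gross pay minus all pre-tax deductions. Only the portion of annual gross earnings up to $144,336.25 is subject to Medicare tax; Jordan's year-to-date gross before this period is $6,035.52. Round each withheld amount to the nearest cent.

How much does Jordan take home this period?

$1,776.88

403(b) contribution: $2,551.38 × 0.0602 = $153.59
Taxable wages = $2,551.38 − $153.59 = $2,397.79
Municipal income tax: $2,397.79 × 0.007 = $16.78
Federal income tax: $2,397.79 × 0.14 = $335.69
Medicare tax: cap not yet reached, full $2,551.38 is subject → $2,551.38 × 0.0216 = $55.11
Gym membership: $128.37
Employee stock purchase plan: $2,551.38 × 0.0333 = $84.96
Total deductions = $153.59 + $16.78 + $335.69 + $55.11 + $128.37 + $84.96 = $774.50
Net pay = $2,551.38 − $774.50 = $1,776.88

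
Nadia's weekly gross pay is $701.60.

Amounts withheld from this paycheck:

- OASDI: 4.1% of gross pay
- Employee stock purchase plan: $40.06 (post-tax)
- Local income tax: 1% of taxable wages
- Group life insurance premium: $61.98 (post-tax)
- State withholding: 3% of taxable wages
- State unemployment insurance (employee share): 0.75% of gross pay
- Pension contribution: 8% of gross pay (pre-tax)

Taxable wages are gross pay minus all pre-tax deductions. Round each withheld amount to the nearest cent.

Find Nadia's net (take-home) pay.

$483.59

Pension contribution: $701.60 × 0.08 = $56.13
Taxable wages = $701.60 − $56.13 = $645.47
State withholding: $645.47 × 0.03 = $19.36
Local income tax: $645.47 × 0.01 = $6.45
State unemployment insurance (employee share): $701.60 × 0.0075 = $5.26
OASDI: $701.60 × 0.041 = $28.77
Group life insurance premium: $61.98
Employee stock purchase plan: $40.06
Total deductions = $56.13 + $19.36 + $6.45 + $5.26 + $28.77 + $61.98 + $40.06 = $218.01
Net pay = $701.60 − $218.01 = $483.59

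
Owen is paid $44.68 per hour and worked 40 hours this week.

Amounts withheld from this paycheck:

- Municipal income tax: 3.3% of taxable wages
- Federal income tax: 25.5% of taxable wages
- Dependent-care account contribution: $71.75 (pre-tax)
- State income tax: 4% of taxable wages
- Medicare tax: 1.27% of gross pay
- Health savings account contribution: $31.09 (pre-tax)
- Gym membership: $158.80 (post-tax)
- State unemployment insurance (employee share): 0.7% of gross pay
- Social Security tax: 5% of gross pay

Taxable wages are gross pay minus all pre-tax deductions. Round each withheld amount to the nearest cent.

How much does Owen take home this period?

$848.53

Gross pay: 40 × $44.68 = $1,787.20
Dependent-care account contribution: $71.75
Health savings account contribution: $31.09
Pre-tax total = $71.75 + $31.09 = $102.84
Taxable wages = $1,787.20 − $102.84 = $1,684.36
State income tax: $1,684.36 × 0.04 = $67.37
Federal income tax: $1,684.36 × 0.255 = $429.51
Municipal income tax: $1,684.36 × 0.033 = $55.58
State unemployment insurance (employee share): $1,787.20 × 0.007 = $12.51
Medicare tax: $1,787.20 × 0.0127 = $22.70
Social Security tax: $1,787.20 × 0.05 = $89.36
Gym membership: $158.80
Total deductions = $71.75 + $31.09 + $67.37 + $429.51 + $55.58 + $12.51 + $22.70 + $89.36 + $158.80 = $938.67
Net pay = $1,787.20 − $938.67 = $848.53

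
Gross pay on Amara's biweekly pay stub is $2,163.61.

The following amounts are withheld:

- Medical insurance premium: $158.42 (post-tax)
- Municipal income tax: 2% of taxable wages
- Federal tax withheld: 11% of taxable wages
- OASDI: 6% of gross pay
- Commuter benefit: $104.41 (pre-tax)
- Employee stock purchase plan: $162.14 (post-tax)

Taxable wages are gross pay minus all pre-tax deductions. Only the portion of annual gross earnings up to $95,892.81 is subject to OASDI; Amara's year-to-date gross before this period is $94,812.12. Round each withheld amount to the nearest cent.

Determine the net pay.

$1,406.11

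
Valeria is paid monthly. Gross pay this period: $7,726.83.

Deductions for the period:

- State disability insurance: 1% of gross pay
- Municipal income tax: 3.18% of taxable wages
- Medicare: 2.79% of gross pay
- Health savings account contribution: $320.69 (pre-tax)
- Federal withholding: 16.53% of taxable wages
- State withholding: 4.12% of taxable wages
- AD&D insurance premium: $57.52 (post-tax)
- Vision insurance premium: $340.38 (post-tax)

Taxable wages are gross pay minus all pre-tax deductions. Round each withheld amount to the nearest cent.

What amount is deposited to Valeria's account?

$4,950.51

Health savings account contribution: $320.69
Taxable wages = $7,726.83 − $320.69 = $7,406.14
Federal withholding: $7,406.14 × 0.1653 = $1,224.23
Municipal income tax: $7,406.14 × 0.0318 = $235.52
State withholding: $7,406.14 × 0.0412 = $305.13
Medicare: $7,726.83 × 0.0279 = $215.58
State disability insurance: $7,726.83 × 0.01 = $77.27
AD&D insurance premium: $57.52
Vision insurance premium: $340.38
Total deductions = $320.69 + $1,224.23 + $235.52 + $305.13 + $215.58 + $77.27 + $57.52 + $340.38 = $2,776.32
Net pay = $7,726.83 − $2,776.32 = $4,950.51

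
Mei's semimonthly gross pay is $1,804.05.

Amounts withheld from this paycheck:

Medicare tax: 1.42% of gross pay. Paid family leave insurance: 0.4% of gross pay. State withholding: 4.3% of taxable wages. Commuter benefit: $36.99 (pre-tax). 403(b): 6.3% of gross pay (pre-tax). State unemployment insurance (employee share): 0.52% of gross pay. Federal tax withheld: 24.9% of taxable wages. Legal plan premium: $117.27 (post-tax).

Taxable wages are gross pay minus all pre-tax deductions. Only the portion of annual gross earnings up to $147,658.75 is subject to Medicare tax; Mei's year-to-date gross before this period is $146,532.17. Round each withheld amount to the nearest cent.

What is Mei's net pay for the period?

403(b): $1,804.05 × 0.063 = $113.66
Commuter benefit: $36.99
Pre-tax total = $113.66 + $36.99 = $150.65
Taxable wages = $1,804.05 − $150.65 = $1,653.40
State withholding: $1,653.40 × 0.043 = $71.10
Federal tax withheld: $1,653.40 × 0.249 = $411.70
Paid family leave insurance: $1,804.05 × 0.004 = $7.22
State unemployment insurance (employee share): $1,804.05 × 0.0052 = $9.38
Medicare tax: only $147,658.75 − $146,532.17 = $1,126.58 of this check is subject → $1,126.58 × 0.0142 = $16.00
Legal plan premium: $117.27
Total deductions = $113.66 + $36.99 + $71.10 + $411.70 + $7.22 + $9.38 + $16.00 + $117.27 = $783.32
Net pay = $1,804.05 − $783.32 = $1,020.73

$1,020.73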